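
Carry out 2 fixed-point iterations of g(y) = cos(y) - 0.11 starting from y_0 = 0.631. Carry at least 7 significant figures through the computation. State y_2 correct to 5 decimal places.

0.65649

y_1 = g(0.631000) = 0.697438
y_2 = g(0.697438) = 0.656490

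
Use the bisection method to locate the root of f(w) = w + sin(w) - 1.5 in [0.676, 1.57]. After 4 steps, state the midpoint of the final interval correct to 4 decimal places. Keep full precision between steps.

0.8157

f(0.676000) = -0.198322, f(1.570000) = 1.070000 (opposite signs)
step 1: m = 1.123000, f(m) = 0.524403 > 0 → root in [0.676000, 1.123000]
step 2: m = 0.899500, f(m) = 0.182516 > 0 → root in [0.676000, 0.899500]
step 3: m = 0.787750, f(m) = -0.003482 < 0 → root in [0.787750, 0.899500]
step 4: m = 0.843625, f(m) = 0.090683 > 0 → root in [0.787750, 0.843625]
Midpoint of [0.787750, 0.843625] = 0.815687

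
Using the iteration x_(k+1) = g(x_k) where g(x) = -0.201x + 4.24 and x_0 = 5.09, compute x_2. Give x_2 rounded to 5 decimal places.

x_1 = g(5.090000) = 3.216910
x_2 = g(3.216910) = 3.593401

3.59340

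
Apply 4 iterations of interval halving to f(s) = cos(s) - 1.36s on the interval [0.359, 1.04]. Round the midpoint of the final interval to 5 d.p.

0.59309

f(0.359000) = 0.448009, f(1.040000) = -0.908180 (opposite signs)
step 1: m = 0.699500, f(m) = -0.186156 < 0 → root in [0.359000, 0.699500]
step 2: m = 0.529250, f(m) = 0.143406 > 0 → root in [0.529250, 0.699500]
step 3: m = 0.614375, f(m) = -0.018416 < 0 → root in [0.529250, 0.614375]
step 4: m = 0.571813, f(m) = 0.063257 > 0 → root in [0.571813, 0.614375]
Midpoint of [0.571813, 0.614375] = 0.593094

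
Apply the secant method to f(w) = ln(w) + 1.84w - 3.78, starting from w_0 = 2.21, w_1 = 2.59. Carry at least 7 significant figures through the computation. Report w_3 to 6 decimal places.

f(w_0) = 1.079393, f(w_1) = 1.937258
w_2 = 2.590000 - (1.937258)·(2.590000 - 2.210000)/(1.937258 - (1.079393)) = 1.731872; f(w_2) = -0.044152
w_3 = 1.731872 - (-0.044152)·(1.731872 - 2.590000)/(-0.044152 - (1.937258)) = 1.750994; f(w_3) = 0.002013

1.750994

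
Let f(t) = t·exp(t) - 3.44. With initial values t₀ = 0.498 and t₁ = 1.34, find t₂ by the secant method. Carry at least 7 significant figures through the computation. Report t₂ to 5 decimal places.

f(t_0) = -2.620577, f(t_1) = 1.677518
t_2 = 1.340000 - (1.677518)·(1.340000 - 0.498000)/(1.677518 - (-2.620577)) = 1.011373; f(t_2) = -0.659358

1.01137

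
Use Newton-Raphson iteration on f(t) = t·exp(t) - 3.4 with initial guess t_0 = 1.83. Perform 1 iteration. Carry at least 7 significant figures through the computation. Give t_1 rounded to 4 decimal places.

1.3761

Newton update: t ← t − f(t)/f'(t).
f'(t) = (t + 1)·exp(t)
t_0 = 1.830000: f = 8.008013, f' = 17.641899 → t_1 = 1.830000 - (8.008013)/(17.641899) = 1.376080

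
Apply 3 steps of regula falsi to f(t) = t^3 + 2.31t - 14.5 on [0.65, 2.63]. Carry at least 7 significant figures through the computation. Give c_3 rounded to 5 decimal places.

False-position update: c = (a·f(b) − b·f(a))/(f(b) − f(a)); replace the endpoint whose sign matches f(c).
f(0.650000) = -12.723875, f(2.630000) = 9.766747
step 1: c = 1.770168, f(c) = -4.864101 < 0 → new bracket [1.770168, 2.630000]
step 2: c = 2.056024, f(c) = -1.059296 < 0 → new bracket [2.056024, 2.630000]
step 3: c = 2.112185, f(c) = -0.197702 < 0 → new bracket [2.112185, 2.630000]

2.11219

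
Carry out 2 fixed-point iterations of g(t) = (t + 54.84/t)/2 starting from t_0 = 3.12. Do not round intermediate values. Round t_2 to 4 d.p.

7.8239

t_1 = g(3.120000) = 10.348462
t_2 = g(10.348462) = 7.823900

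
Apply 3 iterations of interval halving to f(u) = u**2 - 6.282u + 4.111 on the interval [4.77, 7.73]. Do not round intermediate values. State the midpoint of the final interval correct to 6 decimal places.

f(4.770000) = -3.101240, f(7.730000) = 15.304040 (opposite signs)
step 1: m = 6.250000, f(m) = 3.911000 > 0 → root in [4.770000, 6.250000]
step 2: m = 5.510000, f(m) = -0.142720 < 0 → root in [5.510000, 6.250000]
step 3: m = 5.880000, f(m) = 1.747240 > 0 → root in [5.510000, 5.880000]
Midpoint of [5.510000, 5.880000] = 5.695000

5.695000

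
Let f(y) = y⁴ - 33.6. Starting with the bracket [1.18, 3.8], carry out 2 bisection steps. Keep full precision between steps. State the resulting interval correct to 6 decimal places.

f(1.180000) = -31.661222, f(3.800000) = 174.913600 (opposite signs)
step 1: m = 2.490000, f(m) = 4.841240 > 0 → root in [1.180000, 2.490000]
step 2: m = 1.835000, f(m) = -22.261796 < 0 → root in [1.835000, 2.490000]

[1.835000, 2.490000]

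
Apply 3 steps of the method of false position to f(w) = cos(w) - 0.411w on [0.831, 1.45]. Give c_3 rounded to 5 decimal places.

f(0.831000) = 0.332596, f(1.450000) = -0.475447
step 1: c = 1.085785, f(c) = 0.019961 > 0 → new bracket [1.085785, 1.450000]
step 2: c = 1.100460, f(c) = 0.000897 > 0 → new bracket [1.100460, 1.450000]
step 3: c = 1.101118, f(c) = 0.000040 > 0 → new bracket [1.101118, 1.450000]

1.10112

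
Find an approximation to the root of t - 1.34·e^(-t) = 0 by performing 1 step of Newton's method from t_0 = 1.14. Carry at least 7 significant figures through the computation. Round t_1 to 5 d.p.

Newton update: t ← t − f(t)/f'(t).
f'(t) = 1 + 1.34·e^(-t)
t_0 = 1.140000: f = 0.711443, f' = 1.428557 → t_1 = 1.140000 - (0.711443)/(1.428557) = 0.641985

0.64199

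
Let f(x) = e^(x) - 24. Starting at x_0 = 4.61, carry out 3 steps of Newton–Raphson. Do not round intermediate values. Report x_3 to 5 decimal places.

3.19367

Newton update: x ← x − f(x)/f'(x).
f'(x) = e^(x)
x_0 = 4.610000: f = 76.484150, f' = 100.484150 → x_1 = 4.610000 - (76.484150)/(100.484150) = 3.848844
x_1 = 3.848844: f = 22.938754, f' = 46.938754 → x_2 = 3.848844 - (22.938754)/(46.938754) = 3.360148
x_2 = 3.360148: f = 4.793458, f' = 28.793458 → x_3 = 3.360148 - (4.793458)/(28.793458) = 3.193671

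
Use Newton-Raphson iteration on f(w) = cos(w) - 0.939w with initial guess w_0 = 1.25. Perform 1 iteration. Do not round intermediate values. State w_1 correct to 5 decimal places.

0.79532

f'(w) = -sin(w) - 0.939
w_0 = 1.250000: f = -0.858428, f' = -1.887985 → w_1 = 1.250000 - (-0.858428)/(-1.887985) = 0.795321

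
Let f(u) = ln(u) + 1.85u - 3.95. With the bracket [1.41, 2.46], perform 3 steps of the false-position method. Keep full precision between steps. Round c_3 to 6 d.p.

False-position update: c = (a·f(b) − b·f(a))/(f(b) − f(a)); replace the endpoint whose sign matches f(c).
f(1.410000) = -0.997910, f(2.460000) = 1.501161
step 1: c = 1.829278, f(c) = 0.038086 > 0 → new bracket [1.410000, 1.829278]
step 2: c = 1.813864, f(c) = 0.001109 > 0 → new bracket [1.410000, 1.813864]
step 3: c = 1.813416, f(c) = 0.000032 > 0 → new bracket [1.410000, 1.813416]

1.813416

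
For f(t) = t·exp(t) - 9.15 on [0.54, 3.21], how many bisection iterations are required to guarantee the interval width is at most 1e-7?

25

Initial width b − a = 3.21 − 0.54 = 2.670000.
After n steps the width is (b−a)/2^n; need (b−a)/2^n ≤ 1e-7.
So n ≥ log₂(2.670000/1e-7) = log₂(26700000.0000) ≈ 24.6703.
Hence n = 25.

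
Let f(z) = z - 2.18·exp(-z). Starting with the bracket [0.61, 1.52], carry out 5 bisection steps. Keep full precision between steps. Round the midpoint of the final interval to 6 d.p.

f(0.610000) = -0.574505, f(1.520000) = 1.043208 (opposite signs)
step 1: m = 1.065000, f(m) = 0.313493 > 0 → root in [0.610000, 1.065000]
step 2: m = 0.837500, f(m) = -0.105985 < 0 → root in [0.837500, 1.065000]
step 3: m = 0.951250, f(m) = 0.109208 > 0 → root in [0.837500, 0.951250]
step 4: m = 0.894375, f(m) = 0.003054 > 0 → root in [0.837500, 0.894375]
step 5: m = 0.865937, f(m) = -0.051095 < 0 → root in [0.865937, 0.894375]
Midpoint of [0.865937, 0.894375] = 0.880156

0.880156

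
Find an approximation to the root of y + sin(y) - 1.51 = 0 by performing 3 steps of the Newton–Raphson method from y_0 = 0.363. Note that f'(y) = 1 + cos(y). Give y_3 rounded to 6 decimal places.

0.795668

y_0 = 0.363000: f = -0.791920, f' = 1.934836 → y_1 = 0.363000 - (-0.791920)/(1.934836) = 0.772296
y_1 = 0.772296: f = -0.039923, f' = 1.716311 → y_2 = 0.772296 - (-0.039923)/(1.716311) = 0.795557
y_2 = 0.795557: f = -0.000190, f' = 1.699887 → y_3 = 0.795557 - (-0.000190)/(1.699887) = 0.795668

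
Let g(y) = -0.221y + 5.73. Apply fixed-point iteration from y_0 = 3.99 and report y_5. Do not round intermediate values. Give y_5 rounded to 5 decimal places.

4.69325

y_1 = g(3.990000) = 4.848210
y_2 = g(4.848210) = 4.658546
y_3 = g(4.658546) = 4.700461
y_4 = g(4.700461) = 4.691198
y_5 = g(4.691198) = 4.693245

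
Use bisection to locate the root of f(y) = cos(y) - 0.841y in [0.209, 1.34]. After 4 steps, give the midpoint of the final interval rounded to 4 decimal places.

0.8098

f(0.209000) = 0.802470, f(1.340000) = -0.898187 (opposite signs)
step 1: m = 0.774500, f(m) = 0.063416 > 0 → root in [0.774500, 1.340000]
step 2: m = 1.057250, f(m) = -0.397878 < 0 → root in [0.774500, 1.057250]
step 3: m = 0.915875, f(m) = -0.161154 < 0 → root in [0.774500, 0.915875]
step 4: m = 0.845187, f(m) = -0.047212 < 0 → root in [0.774500, 0.845187]
Midpoint of [0.774500, 0.845187] = 0.809844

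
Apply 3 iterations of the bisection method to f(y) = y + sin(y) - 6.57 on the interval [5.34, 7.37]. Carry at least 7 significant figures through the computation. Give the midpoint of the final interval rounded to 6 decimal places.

6.481875

f(5.340000) = -2.039433, f(7.370000) = 1.685149 (opposite signs)
step 1: m = 6.355000, f(m) = -0.143247 < 0 → root in [6.355000, 7.370000]
step 2: m = 6.862500, f(m) = 0.839951 > 0 → root in [6.355000, 6.862500]
step 3: m = 6.608750, f(m) = 0.358594 > 0 → root in [6.355000, 6.608750]
Midpoint of [6.355000, 6.608750] = 6.481875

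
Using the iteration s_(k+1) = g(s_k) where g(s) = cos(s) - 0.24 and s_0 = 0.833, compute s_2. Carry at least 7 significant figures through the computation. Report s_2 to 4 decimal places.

s_1 = g(0.833000) = 0.432659
s_2 = g(0.432659) = 0.667854

0.6679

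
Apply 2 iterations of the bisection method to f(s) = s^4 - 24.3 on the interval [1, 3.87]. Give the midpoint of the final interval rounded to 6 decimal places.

f(1.000000) = -23.300000, f(3.870000) = 200.007534 (opposite signs)
step 1: m = 2.435000, f(m) = 10.855709 > 0 → root in [1.000000, 2.435000]
step 2: m = 1.717500, f(m) = -15.598643 < 0 → root in [1.717500, 2.435000]
Midpoint of [1.717500, 2.435000] = 2.076250

2.076250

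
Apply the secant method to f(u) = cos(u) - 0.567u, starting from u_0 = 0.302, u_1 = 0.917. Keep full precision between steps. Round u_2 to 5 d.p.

f(u_0) = 0.783510, f(u_1) = 0.088265
u_2 = 0.917000 - (0.088265)·(0.917000 - 0.302000)/(0.088265 - (0.783510)) = 0.995078; f(u_2) = -0.019771

0.99508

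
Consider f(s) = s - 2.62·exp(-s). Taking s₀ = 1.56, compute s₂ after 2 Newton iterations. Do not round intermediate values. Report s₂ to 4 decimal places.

0.9803

f'(s) = 1 + 2.62·exp(-s)
s_0 = 1.560000: f = 1.009443, f' = 1.550557 → s_1 = 1.560000 - (1.009443)/(1.550557) = 0.908980
s_1 = 0.908980: f = -0.146710, f' = 2.055690 → s_2 = 0.908980 - (-0.146710)/(2.055690) = 0.980348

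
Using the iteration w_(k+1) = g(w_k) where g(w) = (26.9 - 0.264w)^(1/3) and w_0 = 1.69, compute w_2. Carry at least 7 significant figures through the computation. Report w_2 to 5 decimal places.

w_1 = g(1.690000) = 2.979634
w_2 = g(2.979634) = 2.966796

2.96680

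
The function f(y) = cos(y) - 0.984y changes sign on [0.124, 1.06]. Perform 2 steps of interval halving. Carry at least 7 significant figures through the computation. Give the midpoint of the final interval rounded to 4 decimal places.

0.7090

f(0.124000) = 0.870306, f(1.060000) = -0.554168 (opposite signs)
step 1: m = 0.592000, f(m) = 0.247298 > 0 → root in [0.592000, 1.060000]
step 2: m = 0.826000, f(m) = -0.134962 < 0 → root in [0.592000, 0.826000]
Midpoint of [0.592000, 0.826000] = 0.709000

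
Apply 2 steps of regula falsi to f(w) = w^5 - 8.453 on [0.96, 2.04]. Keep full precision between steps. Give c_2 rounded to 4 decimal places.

1.3519

f(0.960000) = -7.637627, f(2.040000) = 26.877586
step 1: c = 1.198986, f(c) = -5.975180 < 0 → new bracket [1.198986, 2.040000]
step 2: c = 1.351947, f(c) = -3.936535 < 0 → new bracket [1.351947, 2.040000]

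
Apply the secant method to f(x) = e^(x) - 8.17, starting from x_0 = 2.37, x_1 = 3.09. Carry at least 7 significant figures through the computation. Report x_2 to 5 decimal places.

2.20867

f(x_0) = 2.527392, f(x_1) = 13.807078
x_2 = 3.090000 - (13.807078)·(3.090000 - 2.370000)/(13.807078 - (2.527392)) = 2.208673; f(x_2) = 0.933624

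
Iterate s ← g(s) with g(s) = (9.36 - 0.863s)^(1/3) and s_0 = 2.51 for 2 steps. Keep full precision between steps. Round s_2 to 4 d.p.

s_1 = g(2.510000) = 1.930431
s_2 = g(1.930431) = 1.974171

1.9742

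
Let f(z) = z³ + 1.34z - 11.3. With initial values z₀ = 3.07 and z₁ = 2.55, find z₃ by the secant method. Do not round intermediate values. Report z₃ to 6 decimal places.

Secant update: z_(k+1) = z_k − f(z_k)·(z_k − z_(k-1))/(f(z_k) − f(z_(k-1))).
f(z_0) = 21.748243, f(z_1) = 8.698375
z_2 = 2.550000 - (8.698375)·(2.550000 - 3.070000)/(8.698375 - (21.748243)) = 2.203395; f(z_2) = 2.349914
z_3 = 2.203395 - (2.349914)·(2.203395 - 2.550000)/(2.349914 - (8.698375)) = 2.075097; f(z_3) = 0.416053

2.075097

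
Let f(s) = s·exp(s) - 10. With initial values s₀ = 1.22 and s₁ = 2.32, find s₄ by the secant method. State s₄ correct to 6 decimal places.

Secant update: s_(k+1) = s_k − f(s_k)·(s_k − s_(k-1))/(f(s_k) − f(s_(k-1))).
f(s_0) = -5.867631, f(s_1) = 13.607564
s_2 = 2.320000 - (13.607564)·(2.320000 - 1.220000)/(13.607564 - (-5.867631)) = 1.551416; f(s_2) = -2.680191
s_3 = 1.551416 - (-2.680191)·(1.551416 - 2.320000)/(-2.680191 - (13.607564)) = 1.677889; f(s_3) = -1.016184
s_4 = 1.677889 - (-1.016184)·(1.677889 - 1.551416)/(-1.016184 - (-2.680191)) = 1.755123; f(s_4) = 0.151917

1.755123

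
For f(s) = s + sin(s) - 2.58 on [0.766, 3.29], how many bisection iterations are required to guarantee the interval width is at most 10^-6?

22

Initial width b − a = 3.29 − 0.766 = 2.524000.
After n steps the width is (b−a)/2^n; need (b−a)/2^n ≤ 10^-6.
So n ≥ log₂(2.524000/10^-6) = log₂(2524000.0000) ≈ 21.2673.
Hence n = 22.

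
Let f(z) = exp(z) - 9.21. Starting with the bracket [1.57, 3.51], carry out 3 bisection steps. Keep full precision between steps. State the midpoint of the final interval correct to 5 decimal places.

f(1.570000) = -4.403352, f(3.510000) = 24.238268 (opposite signs)
step 1: m = 2.540000, f(m) = 3.469671 > 0 → root in [1.570000, 2.540000]
step 2: m = 2.055000, f(m) = -1.403162 < 0 → root in [2.055000, 2.540000]
step 3: m = 2.297500, f(m) = 0.739278 > 0 → root in [2.055000, 2.297500]
Midpoint of [2.055000, 2.297500] = 2.176250

2.17625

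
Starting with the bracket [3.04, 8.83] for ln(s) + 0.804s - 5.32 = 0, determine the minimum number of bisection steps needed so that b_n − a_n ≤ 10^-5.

20

Initial width b − a = 8.83 − 3.04 = 5.790000.
After n steps the width is (b−a)/2^n; need (b−a)/2^n ≤ 10^-5.
So n ≥ log₂(5.790000/10^-5) = log₂(579000.0000) ≈ 19.1432.
Hence n = 20.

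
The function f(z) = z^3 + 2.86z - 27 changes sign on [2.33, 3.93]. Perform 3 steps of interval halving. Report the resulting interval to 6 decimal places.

f(2.330000) = -7.686863, f(3.930000) = 44.938257 (opposite signs)
step 1: m = 3.130000, f(m) = 12.616097 > 0 → root in [2.330000, 3.130000]
step 2: m = 2.730000, f(m) = 1.154217 > 0 → root in [2.330000, 2.730000]
step 3: m = 2.530000, f(m) = -3.569923 < 0 → root in [2.530000, 2.730000]

[2.530000, 2.730000]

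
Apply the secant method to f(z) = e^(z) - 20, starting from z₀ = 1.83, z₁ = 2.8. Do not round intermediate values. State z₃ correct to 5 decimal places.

2.98174

Secant update: z_(k+1) = z_k − f(z_k)·(z_k − z_(k-1))/(f(z_k) − f(z_(k-1))).
f(z_0) = -13.766113, f(z_1) = -3.555353
z_2 = 2.800000 - (-3.555353)·(2.800000 - 1.830000)/(-3.555353 - (-13.766113)) = 3.137751; f(z_2) = 3.051961
z_3 = 3.137751 - (3.051961)·(3.137751 - 2.800000)/(3.051961 - (-3.555353)) = 2.981742; f(z_3) = -0.277866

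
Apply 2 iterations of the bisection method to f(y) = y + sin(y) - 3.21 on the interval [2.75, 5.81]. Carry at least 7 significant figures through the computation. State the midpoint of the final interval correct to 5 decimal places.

f(2.750000) = -0.078339, f(5.810000) = 2.144276 (opposite signs)
step 1: m = 4.280000, f(m) = 0.162033 > 0 → root in [2.750000, 4.280000]
step 2: m = 3.515000, f(m) = -0.059790 < 0 → root in [3.515000, 4.280000]
Midpoint of [3.515000, 4.280000] = 3.897500

3.89750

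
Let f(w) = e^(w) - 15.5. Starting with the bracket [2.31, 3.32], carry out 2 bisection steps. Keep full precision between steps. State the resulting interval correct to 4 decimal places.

[2.5625, 2.8150]

f(2.310000) = -5.425575, f(3.320000) = 12.160351 (opposite signs)
step 1: m = 2.815000, f(m) = 1.193176 > 0 → root in [2.310000, 2.815000]
step 2: m = 2.562500, f(m) = -2.531803 < 0 → root in [2.562500, 2.815000]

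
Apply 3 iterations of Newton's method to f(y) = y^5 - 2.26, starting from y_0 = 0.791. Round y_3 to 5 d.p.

1.27506

f'(y) = 5y^4
y_0 = 0.791000: f = -1.950342, f' = 1.957384 → y_1 = 0.791000 - (-1.950342)/(1.957384) = 1.787403
y_1 = 1.787403: f = 15.983654, f' = 51.033983 → y_2 = 1.787403 - (15.983654)/(51.033983) = 1.474206
y_2 = 1.474206: f = 4.702917, f' = 23.615817 → y_3 = 1.474206 - (4.702917)/(23.615817) = 1.275064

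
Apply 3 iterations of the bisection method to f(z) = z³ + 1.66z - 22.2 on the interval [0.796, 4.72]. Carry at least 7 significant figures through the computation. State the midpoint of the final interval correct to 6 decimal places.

2.512750

f(0.796000) = -20.374282, f(4.720000) = 90.789248 (opposite signs)
step 1: m = 2.758000, f(m) = 3.357184 > 0 → root in [0.796000, 2.758000]
step 2: m = 1.777000, f(m) = -13.638896 < 0 → root in [1.777000, 2.758000]
step 3: m = 2.267500, f(m) = -6.777471 < 0 → root in [2.267500, 2.758000]
Midpoint of [2.267500, 2.758000] = 2.512750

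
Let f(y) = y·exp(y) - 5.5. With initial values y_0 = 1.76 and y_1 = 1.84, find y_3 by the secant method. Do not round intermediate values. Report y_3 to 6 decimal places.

f(y_0) = 4.729890, f(y_1) = 6.085630
y_2 = 1.840000 - (6.085630)·(1.840000 - 1.760000)/(6.085630 - (4.729890)) = 1.480897; f(y_2) = 1.011339
y_3 = 1.480897 - (1.011339)·(1.480897 - 1.840000)/(1.011339 - (6.085630)) = 1.409326; f(y_3) = 0.268643

1.409326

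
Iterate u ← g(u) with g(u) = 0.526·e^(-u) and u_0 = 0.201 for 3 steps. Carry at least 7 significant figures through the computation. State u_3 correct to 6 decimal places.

0.373609

u_1 = g(0.201000) = 0.430222
u_2 = g(0.430222) = 0.342092
u_3 = g(0.342092) = 0.373609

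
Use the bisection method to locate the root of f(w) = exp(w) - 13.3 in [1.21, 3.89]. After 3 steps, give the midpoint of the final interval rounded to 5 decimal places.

f(1.210000) = -9.946515, f(3.890000) = 35.610887 (opposite signs)
step 1: m = 2.550000, f(m) = -0.492896 < 0 → root in [2.550000, 3.890000]
step 2: m = 3.220000, f(m) = 11.728120 > 0 → root in [2.550000, 3.220000]
step 3: m = 2.885000, f(m) = 4.603568 > 0 → root in [2.550000, 2.885000]
Midpoint of [2.550000, 2.885000] = 2.717500

2.71750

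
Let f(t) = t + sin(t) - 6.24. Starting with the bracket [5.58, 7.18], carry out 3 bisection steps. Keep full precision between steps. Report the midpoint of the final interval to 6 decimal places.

f(5.580000) = -1.306651, f(7.180000) = 1.721343 (opposite signs)
step 1: m = 6.380000, f(m) = 0.236664 > 0 → root in [5.580000, 6.380000]
step 2: m = 5.980000, f(m) = -0.558562 < 0 → root in [5.980000, 6.380000]
step 3: m = 6.180000, f(m) = -0.163002 < 0 → root in [6.180000, 6.380000]
Midpoint of [6.180000, 6.380000] = 6.280000

6.280000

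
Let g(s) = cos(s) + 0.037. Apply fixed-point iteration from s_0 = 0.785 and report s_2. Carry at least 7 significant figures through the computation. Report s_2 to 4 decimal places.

0.7725

s_1 = g(0.785000) = 0.744388
s_2 = g(0.744388) = 0.772503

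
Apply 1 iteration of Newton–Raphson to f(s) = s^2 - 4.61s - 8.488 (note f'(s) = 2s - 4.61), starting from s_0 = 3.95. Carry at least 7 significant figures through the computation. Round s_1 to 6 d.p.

7.322340

Newton update: s ← s − f(s)/f'(s).
s_0 = 3.950000: f = -11.095000, f' = 3.290000 → s_1 = 3.950000 - (-11.095000)/(3.290000) = 7.322340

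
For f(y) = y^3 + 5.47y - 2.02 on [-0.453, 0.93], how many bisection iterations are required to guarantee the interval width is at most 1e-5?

Initial width b − a = 0.93 − -0.453 = 1.383000.
After n steps the width is (b−a)/2^n; need (b−a)/2^n ≤ 1e-5.
So n ≥ log₂(1.383000/1e-5) = log₂(138300.0000) ≈ 17.0774.
Hence n = 18.

18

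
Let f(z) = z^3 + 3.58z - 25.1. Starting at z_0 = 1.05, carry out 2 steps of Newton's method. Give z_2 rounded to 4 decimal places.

2.9588

f'(z) = 3z^2 + 3.58
z_0 = 1.050000: f = -20.183375, f' = 6.887500 → z_1 = 1.050000 - (-20.183375)/(6.887500) = 3.980436
z_1 = 3.980436: f = 52.215453, f' = 51.111602 → z_2 = 3.980436 - (52.215453)/(51.111602) = 2.958839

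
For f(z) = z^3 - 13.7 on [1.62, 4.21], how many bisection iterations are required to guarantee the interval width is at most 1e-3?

Initial width b − a = 4.21 − 1.62 = 2.590000.
After n steps the width is (b−a)/2^n; need (b−a)/2^n ≤ 1e-3.
So n ≥ log₂(2.590000/1e-3) = log₂(2590.0000) ≈ 11.3387.
Hence n = 12.

12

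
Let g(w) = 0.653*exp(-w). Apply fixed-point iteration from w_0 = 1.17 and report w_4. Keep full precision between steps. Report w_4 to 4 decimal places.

w_1 = g(1.170000) = 0.202670
w_2 = g(0.202670) = 0.533206
w_3 = g(0.533206) = 0.383129
w_4 = g(0.383129) = 0.445166

0.4452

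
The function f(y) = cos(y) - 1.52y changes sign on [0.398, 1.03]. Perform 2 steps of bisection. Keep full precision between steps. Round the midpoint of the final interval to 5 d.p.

0.63500

f(0.398000) = 0.316878, f(1.030000) = -1.050781 (opposite signs)
step 1: m = 0.714000, f(m) = -0.329532 < 0 → root in [0.398000, 0.714000]
step 2: m = 0.556000, f(m) = 0.004253 > 0 → root in [0.556000, 0.714000]
Midpoint of [0.556000, 0.714000] = 0.635000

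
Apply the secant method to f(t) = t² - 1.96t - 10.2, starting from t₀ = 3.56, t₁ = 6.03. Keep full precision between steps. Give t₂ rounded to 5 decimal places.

4.15030

f(t_0) = -4.504000, f(t_1) = 14.342100
t_2 = 6.030000 - (14.342100)·(6.030000 - 3.560000)/(14.342100 - (-4.504000)) = 4.150301; f(t_2) = -1.109589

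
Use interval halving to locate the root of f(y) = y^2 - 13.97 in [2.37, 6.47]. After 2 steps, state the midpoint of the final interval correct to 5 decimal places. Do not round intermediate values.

3.90750

f(2.370000) = -8.353100, f(6.470000) = 27.890900 (opposite signs)
step 1: m = 4.420000, f(m) = 5.566400 > 0 → root in [2.370000, 4.420000]
step 2: m = 3.395000, f(m) = -2.443975 < 0 → root in [3.395000, 4.420000]
Midpoint of [3.395000, 4.420000] = 3.907500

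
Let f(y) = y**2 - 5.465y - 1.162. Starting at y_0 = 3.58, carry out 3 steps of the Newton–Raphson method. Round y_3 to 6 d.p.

5.721152

f'(y) = 2y - 5.465
y_0 = 3.580000: f = -7.910300, f' = 1.695000 → y_1 = 3.580000 - (-7.910300)/(1.695000) = 8.246844
y_1 = 8.246844: f = 21.779430, f' = 11.028687 → y_2 = 8.246844 - (21.779430)/(11.028687) = 6.272046
y_2 = 6.272046: f = 3.899827, f' = 7.079091 → y_3 = 6.272046 - (3.899827)/(7.079091) = 5.721152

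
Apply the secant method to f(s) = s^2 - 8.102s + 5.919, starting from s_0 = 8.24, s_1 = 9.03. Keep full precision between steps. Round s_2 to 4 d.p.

7.4704

f(s_0) = 7.056120, f(s_1) = 14.298840
s_2 = 9.030000 - (14.298840)·(9.030000 - 8.240000)/(14.298840 - (7.056120)) = 7.470353; f(s_2) = 1.200377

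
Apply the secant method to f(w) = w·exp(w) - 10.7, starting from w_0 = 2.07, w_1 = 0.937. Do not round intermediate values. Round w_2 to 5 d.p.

1.60878

f(w_0) = 5.704384, f(w_1) = -8.308483
w_2 = 0.937000 - (-8.308483)·(0.937000 - 2.070000)/(-8.308483 - (5.704384)) = 1.608776; f(w_2) = -2.661439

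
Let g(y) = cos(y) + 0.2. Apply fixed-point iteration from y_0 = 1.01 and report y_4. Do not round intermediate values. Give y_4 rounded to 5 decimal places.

0.90625

y_1 = g(1.010000) = 0.731861
y_2 = g(0.731861) = 0.943932
y_3 = g(0.943932) = 0.786608
y_4 = g(0.786608) = 0.906251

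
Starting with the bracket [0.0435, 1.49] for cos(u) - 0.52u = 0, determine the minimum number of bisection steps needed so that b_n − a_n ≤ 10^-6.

21

Initial width b − a = 1.49 − 0.0435 = 1.446500.
After n steps the width is (b−a)/2^n; need (b−a)/2^n ≤ 10^-6.
So n ≥ log₂(1.446500/10^-6) = log₂(1446500.0000) ≈ 20.4641.
Hence n = 21.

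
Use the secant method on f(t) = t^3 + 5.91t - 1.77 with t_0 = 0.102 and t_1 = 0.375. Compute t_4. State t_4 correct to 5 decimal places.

0.29514

f(t_0) = -1.166119, f(t_1) = 0.498984
t_2 = 0.375000 - (0.498984)·(0.375000 - 0.102000)/(0.498984 - (-1.166119)) = 0.293190; f(t_2) = -0.012047
t_3 = 0.293190 - (-0.012047)·(0.293190 - 0.375000)/(-0.012047 - (0.498984)) = 0.295118; f(t_3) = -0.000148
t_4 = 0.295118 - (-0.000148)·(0.295118 - 0.293190)/(-0.000148 - (-0.012047)) = 0.295142; f(t_4) = 0.000000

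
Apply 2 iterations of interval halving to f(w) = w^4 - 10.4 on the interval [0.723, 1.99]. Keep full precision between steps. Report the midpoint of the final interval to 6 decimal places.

1.831625

f(0.723000) = -10.126754, f(1.990000) = 5.282392 (opposite signs)
step 1: m = 1.356500, f(m) = -7.014061 < 0 → root in [1.356500, 1.990000]
step 2: m = 1.673250, f(m) = -2.561313 < 0 → root in [1.673250, 1.990000]
Midpoint of [1.673250, 1.990000] = 1.831625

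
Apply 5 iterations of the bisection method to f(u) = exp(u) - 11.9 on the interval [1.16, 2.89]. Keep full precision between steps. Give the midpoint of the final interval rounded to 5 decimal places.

f(1.160000) = -8.710067, f(2.890000) = 6.093310 (opposite signs)
step 1: m = 2.025000, f(m) = -4.323889 < 0 → root in [2.025000, 2.890000]
step 2: m = 2.457500, f(m) = -0.224414 < 0 → root in [2.457500, 2.890000]
step 3: m = 2.673750, f(m) = 2.594221 > 0 → root in [2.457500, 2.673750]
step 4: m = 2.565625, f(m) = 1.108786 > 0 → root in [2.457500, 2.565625]
step 5: m = 2.511563, f(m) = 0.424172 > 0 → root in [2.457500, 2.511563]
Midpoint of [2.457500, 2.511563] = 2.484531

2.48453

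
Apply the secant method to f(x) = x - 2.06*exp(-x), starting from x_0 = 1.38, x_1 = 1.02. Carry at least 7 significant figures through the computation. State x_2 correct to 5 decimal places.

0.84931

f(x_0) = 0.861748, f(x_1) = 0.277174
x_2 = 1.020000 - (0.277174)·(1.020000 - 1.380000)/(0.277174 - (0.861748)) = 0.849307; f(x_2) = -0.031779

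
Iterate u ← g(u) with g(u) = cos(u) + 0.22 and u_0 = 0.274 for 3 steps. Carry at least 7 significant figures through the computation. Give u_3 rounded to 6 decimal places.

u_1 = g(0.274000) = 1.182696
u_2 = g(1.182696) = 0.598430
u_3 = g(0.598430) = 1.046221

1.046221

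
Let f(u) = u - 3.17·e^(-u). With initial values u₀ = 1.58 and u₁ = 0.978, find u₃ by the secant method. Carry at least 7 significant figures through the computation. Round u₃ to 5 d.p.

1.07865

f(u_0) = 0.927059, f(u_1) = -0.214118
u_2 = 0.978000 - (-0.214118)·(0.978000 - 1.580000)/(-0.214118 - (0.927059)) = 1.090953; f(u_2) = 0.026161
u_3 = 1.090953 - (0.026161)·(1.090953 - 0.978000)/(0.026161 - (-0.214118)) = 1.078655; f(u_3) = 0.000687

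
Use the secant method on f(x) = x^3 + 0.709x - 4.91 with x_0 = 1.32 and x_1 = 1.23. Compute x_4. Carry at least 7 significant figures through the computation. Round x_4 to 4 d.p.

1.5605

f(x_0) = -1.674152, f(x_1) = -2.177063
x_2 = 1.230000 - (-2.177063)·(1.230000 - 1.320000)/(-2.177063 - (-1.674152)) = 1.619603; f(x_2) = 0.486702
x_3 = 1.619603 - (0.486702)·(1.619603 - 1.230000)/(0.486702 - (-2.177063)) = 1.548418; f(x_3) = -0.099688
x_4 = 1.548418 - (-0.099688)·(1.548418 - 1.619603)/(-0.099688 - (0.486702)) = 1.560520; f(x_4) = -0.003381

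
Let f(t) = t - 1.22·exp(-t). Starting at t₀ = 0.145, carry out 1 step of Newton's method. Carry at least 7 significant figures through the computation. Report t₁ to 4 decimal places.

f'(t) = 1 + 1.22·exp(-t)
t_0 = 0.145000: f = -0.910327, f' = 2.055327 → t_1 = 0.145000 - (-0.910327)/(2.055327) = 0.587911

0.5879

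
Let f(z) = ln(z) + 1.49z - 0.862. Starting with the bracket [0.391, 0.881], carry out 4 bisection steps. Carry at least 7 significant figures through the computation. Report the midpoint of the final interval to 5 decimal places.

f(0.391000) = -1.218458, f(0.881000) = 0.323992 (opposite signs)
step 1: m = 0.636000, f(m) = -0.366917 < 0 → root in [0.636000, 0.881000]
step 2: m = 0.758500, f(m) = -0.008247 < 0 → root in [0.758500, 0.881000]
step 3: m = 0.819750, f(m) = 0.160672 > 0 → root in [0.758500, 0.819750]
step 4: m = 0.789125, f(m) = 0.076966 > 0 → root in [0.758500, 0.789125]
Midpoint of [0.758500, 0.789125] = 0.773813

0.77381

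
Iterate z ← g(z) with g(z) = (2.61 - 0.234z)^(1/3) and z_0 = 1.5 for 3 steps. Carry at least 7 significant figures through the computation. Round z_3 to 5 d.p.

z_1 = g(1.500000) = 1.312116
z_2 = g(1.312116) = 1.320573
z_3 = g(1.320573) = 1.320195

1.32019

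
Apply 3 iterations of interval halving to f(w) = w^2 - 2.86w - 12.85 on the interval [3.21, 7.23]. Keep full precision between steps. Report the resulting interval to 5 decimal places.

[5.22000, 5.72250]

f(3.210000) = -11.726500, f(7.230000) = 18.745100 (opposite signs)
step 1: m = 5.220000, f(m) = -0.530800 < 0 → root in [5.220000, 7.230000]
step 2: m = 6.225000, f(m) = 8.097125 > 0 → root in [5.220000, 6.225000]
step 3: m = 5.722500, f(m) = 3.530656 > 0 → root in [5.220000, 5.722500]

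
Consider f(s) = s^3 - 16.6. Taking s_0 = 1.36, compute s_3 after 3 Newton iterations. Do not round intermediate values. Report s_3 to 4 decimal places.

2.6056

Newton update: s ← s − f(s)/f'(s).
f'(s) = 3s^2
s_0 = 1.360000: f = -14.084544, f' = 5.548800 → s_1 = 1.360000 - (-14.084544)/(5.548800) = 3.898304
s_1 = 3.898304: f = 42.641668, f' = 45.590334 → s_2 = 3.898304 - (42.641668)/(45.590334) = 2.962982
s_2 = 2.962982: f = 9.412795, f' = 26.337786 → s_3 = 2.962982 - (9.412795)/(26.337786) = 2.605594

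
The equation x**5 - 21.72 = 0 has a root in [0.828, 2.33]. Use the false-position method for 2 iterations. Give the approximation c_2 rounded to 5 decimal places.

1.58396

f(0.828000) = -21.330819, f(2.330000) = 46.951986
step 1: c = 1.297209, f(c) = -18.046760 < 0 → new bracket [1.297209, 2.330000]
step 2: c = 1.583961, f(c) = -11.749374 < 0 → new bracket [1.583961, 2.330000]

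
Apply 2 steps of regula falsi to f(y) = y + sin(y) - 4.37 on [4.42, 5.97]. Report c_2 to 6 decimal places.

5.207563

f(4.420000) = -0.907558, f(5.970000) = 1.291909
step 1: c = 5.059571, f(c) = -0.250765 < 0 → new bracket [5.059571, 5.970000]
step 2: c = 5.207563, f(c) = -0.042323 < 0 → new bracket [5.207563, 5.970000]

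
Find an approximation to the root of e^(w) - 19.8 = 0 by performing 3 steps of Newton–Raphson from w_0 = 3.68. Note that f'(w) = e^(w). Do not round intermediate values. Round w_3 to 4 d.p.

w_0 = 3.680000: f = 19.846394, f' = 39.646394 → w_1 = 3.680000 - (19.846394)/(39.646394) = 3.179415
w_1 = 3.179415: f = 4.232688, f' = 24.032688 → w_2 = 3.179415 - (4.232688)/(24.032688) = 3.003293
w_2 = 3.003293: f = 0.351783, f' = 20.151783 → w_3 = 3.003293 - (0.351783)/(20.151783) = 2.985836

2.9858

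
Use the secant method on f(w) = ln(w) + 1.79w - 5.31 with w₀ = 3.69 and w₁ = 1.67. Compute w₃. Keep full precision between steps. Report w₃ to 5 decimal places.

f(w_0) = 2.600726, f(w_1) = -1.807876
w_2 = 1.670000 - (-1.807876)·(1.670000 - 3.690000)/(-1.807876 - (2.600726)) = 2.498360; f(w_2) = 0.077699
w_3 = 2.498360 - (0.077699)·(2.498360 - 1.670000)/(0.077699 - (-1.807876)) = 2.464226; f(w_3) = 0.002842

2.46423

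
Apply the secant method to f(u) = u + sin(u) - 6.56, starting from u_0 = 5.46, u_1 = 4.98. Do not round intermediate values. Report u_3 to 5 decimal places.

f(u_0) = -1.833315, f(u_1) = -2.544405
u_2 = 4.980000 - (-2.544405)·(4.980000 - 5.460000)/(-2.544405 - (-1.833315)) = 6.697524; f(u_2) = 0.540109
u_3 = 6.697524 - (0.540109)·(6.697524 - 4.980000)/(0.540109 - (-2.544405)) = 6.396780; f(u_3) = -0.049870

6.39678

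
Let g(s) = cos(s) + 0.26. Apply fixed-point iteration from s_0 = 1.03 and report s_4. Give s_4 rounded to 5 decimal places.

s_1 = g(1.030000) = 0.774819
s_2 = g(0.774819) = 0.974548
s_3 = g(0.974548) = 0.821542
s_4 = g(0.821542) = 0.941093

0.94109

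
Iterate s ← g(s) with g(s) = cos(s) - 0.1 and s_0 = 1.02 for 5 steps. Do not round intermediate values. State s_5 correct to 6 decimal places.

s_1 = g(1.020000) = 0.423366
s_2 = g(0.423366) = 0.811711
s_3 = g(0.811711) = 0.588258
s_4 = g(0.588258) = 0.731909
s_5 = g(0.731909) = 0.643900

0.643900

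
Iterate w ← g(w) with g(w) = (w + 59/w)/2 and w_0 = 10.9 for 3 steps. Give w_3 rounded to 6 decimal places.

7.681158

w_1 = g(10.900000) = 8.156422
w_2 = g(8.156422) = 7.694993
w_3 = g(7.694993) = 7.681158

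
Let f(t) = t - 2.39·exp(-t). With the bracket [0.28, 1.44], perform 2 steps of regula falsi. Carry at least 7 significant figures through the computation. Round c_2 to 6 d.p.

f(0.280000) = -1.526323, f(1.440000) = 0.873743
step 1: c = 1.017703, f(c) = 0.153899 > 0 → new bracket [0.280000, 1.017703]
step 2: c = 0.950133, f(c) = 0.025946 > 0 → new bracket [0.280000, 0.950133]

0.950133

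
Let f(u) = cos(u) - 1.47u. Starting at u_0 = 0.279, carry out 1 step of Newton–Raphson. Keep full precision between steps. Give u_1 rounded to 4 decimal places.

f'(u) = -sin(u) - 1.47
u_0 = 0.279000: f = 0.551201, f' = -1.745394 → u_1 = 0.279000 - (0.551201)/(-1.745394) = 0.594803

0.5948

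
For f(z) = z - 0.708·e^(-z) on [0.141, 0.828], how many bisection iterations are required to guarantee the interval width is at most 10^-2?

Initial width b − a = 0.828 − 0.141 = 0.687000.
After n steps the width is (b−a)/2^n; need (b−a)/2^n ≤ 10^-2.
So n ≥ log₂(0.687000/10^-2) = log₂(68.7000) ≈ 6.1022.
Hence n = 7.

7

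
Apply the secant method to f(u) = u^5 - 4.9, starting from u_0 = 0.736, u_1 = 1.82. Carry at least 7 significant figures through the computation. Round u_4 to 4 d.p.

f(u_0) = -4.684032, f(u_1) = 15.069029
u_2 = 1.820000 - (15.069029)·(1.820000 - 0.736000)/(15.069029 - (-4.684032)) = 0.993048; f(u_2) = -3.934279
u_3 = 0.993048 - (-3.934279)·(0.993048 - 1.820000)/(-3.934279 - (15.069029)) = 1.164253; f(u_3) = -2.760870
u_4 = 1.164253 - (-2.760870)·(1.164253 - 0.993048)/(-2.760870 - (-3.934279)) = 1.567075; f(u_4) = 4.550370

1.5671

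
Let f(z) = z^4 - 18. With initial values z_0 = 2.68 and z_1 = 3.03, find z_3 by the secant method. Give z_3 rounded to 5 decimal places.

f(z_0) = 33.586870, f(z_1) = 66.288925
z_2 = 3.030000 - (66.288925)·(3.030000 - 2.680000)/(66.288925 - (33.586870)) = 2.320530; f(z_2) = 10.996717
z_3 = 2.320530 - (10.996717)·(2.320530 - 3.030000)/(10.996717 - (66.288925)) = 2.179428; f(z_3) = 4.561616

2.17943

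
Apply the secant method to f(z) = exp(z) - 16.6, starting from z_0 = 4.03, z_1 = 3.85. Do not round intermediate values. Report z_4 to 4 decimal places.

Secant update: z_(k+1) = z_k − f(z_k)·(z_k − z_(k-1))/(f(z_k) − f(z_(k-1))).
f(z_0) = 39.660911, f(z_1) = 30.393063
z_2 = 3.850000 - (30.393063)·(3.850000 - 4.030000)/(30.393063 - (39.660911)) = 3.259706; f(z_2) = 9.441890
z_3 = 3.259706 - (9.441890)·(3.259706 - 3.850000)/(9.441890 - (30.393063)) = 2.993684; f(z_3) = 3.359071
z_4 = 2.993684 - (3.359071)·(2.993684 - 3.259706)/(3.359071 - (9.441890)) = 2.846780; f(z_4) = 0.632204

2.8468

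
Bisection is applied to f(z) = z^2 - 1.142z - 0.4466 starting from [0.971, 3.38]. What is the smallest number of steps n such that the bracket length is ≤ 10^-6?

Initial width b − a = 3.38 − 0.971 = 2.409000.
After n steps the width is (b−a)/2^n; need (b−a)/2^n ≤ 10^-6.
So n ≥ log₂(2.409000/10^-6) = log₂(2409000.0000) ≈ 21.2000.
Hence n = 22.

22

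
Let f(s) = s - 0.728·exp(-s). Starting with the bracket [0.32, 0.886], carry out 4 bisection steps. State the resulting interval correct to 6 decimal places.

f(0.320000) = -0.208636, f(0.886000) = 0.585844 (opposite signs)
step 1: m = 0.603000, f(m) = 0.204662 > 0 → root in [0.320000, 0.603000]
step 2: m = 0.461500, f(m) = 0.002614 > 0 → root in [0.320000, 0.461500]
step 3: m = 0.390750, f(m) = -0.101778 < 0 → root in [0.390750, 0.461500]
step 4: m = 0.426125, f(m) = -0.049284 < 0 → root in [0.426125, 0.461500]

[0.426125, 0.461500]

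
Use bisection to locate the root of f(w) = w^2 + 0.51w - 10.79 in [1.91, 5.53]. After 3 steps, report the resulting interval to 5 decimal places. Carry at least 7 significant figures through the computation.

[2.81500, 3.26750]

f(1.910000) = -6.167800, f(5.530000) = 22.611200 (opposite signs)
step 1: m = 3.720000, f(m) = 4.945600 > 0 → root in [1.910000, 3.720000]
step 2: m = 2.815000, f(m) = -1.430125 < 0 → root in [2.815000, 3.720000]
step 3: m = 3.267500, f(m) = 1.552981 > 0 → root in [2.815000, 3.267500]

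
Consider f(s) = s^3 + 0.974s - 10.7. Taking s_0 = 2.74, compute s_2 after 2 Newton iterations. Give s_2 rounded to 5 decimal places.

2.06580

f'(s) = 3s^2 + 0.974
s_0 = 2.740000: f = 12.539584, f' = 23.496800 → s_1 = 2.740000 - (12.539584)/(23.496800) = 2.206328
s_1 = 2.206328: f = 2.189111, f' = 15.577650 → s_2 = 2.206328 - (2.189111)/(15.577650) = 2.065799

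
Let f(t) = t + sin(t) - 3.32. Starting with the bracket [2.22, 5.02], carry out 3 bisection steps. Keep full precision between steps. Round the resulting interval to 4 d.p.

f(2.220000) = -0.303435, f(5.020000) = 0.746940 (opposite signs)
step 1: m = 3.620000, f(m) = -0.160366 < 0 → root in [3.620000, 5.020000]
step 2: m = 4.320000, f(m) = 0.076002 > 0 → root in [3.620000, 4.320000]
step 3: m = 3.970000, f(m) = -0.086856 < 0 → root in [3.970000, 4.320000]

[3.9700, 4.3200]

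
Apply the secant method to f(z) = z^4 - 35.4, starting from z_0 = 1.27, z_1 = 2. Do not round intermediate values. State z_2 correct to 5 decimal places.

3.05698

f(z_0) = -32.798554, f(z_1) = -19.400000
z_2 = 2.000000 - (-19.400000)·(2.000000 - 1.270000)/(-19.400000 - (-32.798554)) = 3.056980; f(z_2) = 51.931366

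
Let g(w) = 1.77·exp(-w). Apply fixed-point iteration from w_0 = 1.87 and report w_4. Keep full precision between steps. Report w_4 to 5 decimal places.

w_1 = g(1.870000) = 0.272799
w_2 = g(0.272799) = 1.347405
w_3 = g(1.347405) = 0.460047
w_4 = g(0.460047) = 1.117319

1.11732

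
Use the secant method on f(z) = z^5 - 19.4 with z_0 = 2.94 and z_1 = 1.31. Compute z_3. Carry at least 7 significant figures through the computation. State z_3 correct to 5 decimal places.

f(z_0) = 200.252754, f(z_1) = -15.542051
z_2 = 1.310000 - (-15.542051)·(1.310000 - 2.940000)/(-15.542051 - (200.252754)) = 1.427396; f(z_2) = -13.474527
z_3 = 1.427396 - (-13.474527)·(1.427396 - 1.310000)/(-13.474527 - (-15.542051)) = 2.192496; f(z_3) = 31.263338

2.19250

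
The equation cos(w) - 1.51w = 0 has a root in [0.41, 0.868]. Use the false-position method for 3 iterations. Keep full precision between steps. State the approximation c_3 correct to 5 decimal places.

False-position update: c = (a·f(b) − b·f(a))/(f(b) − f(a)); replace the endpoint whose sign matches f(c).
f(0.410000) = 0.298021, f(0.868000) = -0.664326
step 1: c = 0.551834, f(c) = 0.018295 > 0 → new bracket [0.551834, 0.868000]
step 2: c = 0.560308, f(c) = 0.001027 > 0 → new bracket [0.560308, 0.868000]
step 3: c = 0.560783, f(c) = 0.000057 > 0 → new bracket [0.560783, 0.868000]

0.56078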